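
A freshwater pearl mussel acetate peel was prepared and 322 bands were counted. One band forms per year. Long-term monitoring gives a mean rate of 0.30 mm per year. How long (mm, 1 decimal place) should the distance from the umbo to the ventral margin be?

96.6 mm

The record spans 322 years at 0.30 mm per year.
Length ≈ 0.30 × 322 = 96.6 mm.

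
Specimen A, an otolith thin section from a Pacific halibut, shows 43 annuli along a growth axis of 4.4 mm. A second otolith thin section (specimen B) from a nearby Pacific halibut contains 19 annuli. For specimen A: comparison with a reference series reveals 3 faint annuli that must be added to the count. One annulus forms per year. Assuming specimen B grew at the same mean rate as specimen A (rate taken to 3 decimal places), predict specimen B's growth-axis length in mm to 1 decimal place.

Specimen A: after corrections the count is 43 + 3 = 46 annuli.
A: Mean rate = 4.4 mm / 46 years ≈ 0.096 mm per year.
B's length ≈ 0.096 × 19 = 1.8 mm.

1.8 mm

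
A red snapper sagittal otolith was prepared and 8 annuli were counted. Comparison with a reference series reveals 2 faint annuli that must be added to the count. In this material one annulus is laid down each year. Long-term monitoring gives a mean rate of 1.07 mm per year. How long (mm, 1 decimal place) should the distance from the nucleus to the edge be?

10.7 mm

After corrections the count is 8 + 2 = 10 annuli.
Length ≈ 1.07 × 10 = 10.7 mm.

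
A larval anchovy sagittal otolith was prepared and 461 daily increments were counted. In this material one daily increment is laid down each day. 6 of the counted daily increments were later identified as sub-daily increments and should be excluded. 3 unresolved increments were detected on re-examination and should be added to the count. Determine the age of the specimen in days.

458 days

True daily increment count = 461 − 6 + 3 = 458.
With a one-to-one daily increment periodicity this is 458 days.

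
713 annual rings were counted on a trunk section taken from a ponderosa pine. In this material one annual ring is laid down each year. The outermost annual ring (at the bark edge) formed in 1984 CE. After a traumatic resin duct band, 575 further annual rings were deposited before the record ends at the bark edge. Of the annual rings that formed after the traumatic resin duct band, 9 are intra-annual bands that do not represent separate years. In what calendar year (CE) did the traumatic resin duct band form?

575 annual rings post-date the traumatic resin duct band.
Removing the 9 false annual rings leaves 575 − 9 = 566 true annual rings beyond the traumatic resin duct band.
The annual ring at the bark edge is 1984 CE, so the traumatic resin duct band dates to 1984 − 566 = 1418 CE.

1418 CE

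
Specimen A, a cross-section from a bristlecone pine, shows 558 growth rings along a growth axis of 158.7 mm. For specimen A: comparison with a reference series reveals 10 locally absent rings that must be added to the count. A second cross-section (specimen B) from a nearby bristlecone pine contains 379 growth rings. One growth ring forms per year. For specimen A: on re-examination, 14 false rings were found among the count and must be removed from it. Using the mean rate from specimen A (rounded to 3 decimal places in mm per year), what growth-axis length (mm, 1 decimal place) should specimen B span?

Specimen A: after corrections the count is 558 − 14 + 10 = 554 growth rings.
A: 158.7 mm over 554 years gives 158.7 / 554 ≈ 0.286 mm/year.
Length of B = 0.286 × 379 = 108.4 mm.

108.4 mm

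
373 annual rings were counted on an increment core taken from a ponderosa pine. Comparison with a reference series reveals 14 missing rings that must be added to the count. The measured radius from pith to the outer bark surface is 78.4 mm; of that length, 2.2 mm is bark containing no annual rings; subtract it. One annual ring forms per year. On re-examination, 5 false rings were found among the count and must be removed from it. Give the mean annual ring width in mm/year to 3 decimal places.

After corrections the count is 373 − 5 + 14 = 382 annual rings.
The growth record spans 78.4 − 2.2 = 76.2 mm.
76.2 mm over 382 years gives 76.2 / 382 ≈ 0.199 mm/year.

0.199 mm/year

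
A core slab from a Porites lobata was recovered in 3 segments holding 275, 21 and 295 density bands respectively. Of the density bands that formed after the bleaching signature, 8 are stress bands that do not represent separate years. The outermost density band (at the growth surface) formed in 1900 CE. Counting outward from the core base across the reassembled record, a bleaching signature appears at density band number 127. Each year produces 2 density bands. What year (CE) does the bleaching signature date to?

1672 CE

Total density bands = 275 + 21 + 295 = 591.
Between density band 127 and the growth surface there are 591 − 127 = 464 density bands.
Excluding 8 false density bands: 464 − 8 = 456.
Dividing by 2 density bands per year: 456 / 2 = 228 years.
1900 − 228 = 1672 CE.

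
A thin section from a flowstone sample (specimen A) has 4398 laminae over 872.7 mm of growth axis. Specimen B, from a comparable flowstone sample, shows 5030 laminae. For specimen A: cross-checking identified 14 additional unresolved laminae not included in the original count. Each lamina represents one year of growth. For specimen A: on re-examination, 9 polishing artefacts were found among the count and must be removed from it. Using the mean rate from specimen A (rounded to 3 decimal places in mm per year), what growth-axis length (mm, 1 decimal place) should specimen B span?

995.9 mm

Specimen A: correcting the raw count gives 4398 − 9 + 14 = 4403 true laminae.
A: 872.7 mm over 4403 years gives 872.7 / 4403 ≈ 0.198 mm/year.
Length of B = 0.198 × 5030 = 995.9 mm.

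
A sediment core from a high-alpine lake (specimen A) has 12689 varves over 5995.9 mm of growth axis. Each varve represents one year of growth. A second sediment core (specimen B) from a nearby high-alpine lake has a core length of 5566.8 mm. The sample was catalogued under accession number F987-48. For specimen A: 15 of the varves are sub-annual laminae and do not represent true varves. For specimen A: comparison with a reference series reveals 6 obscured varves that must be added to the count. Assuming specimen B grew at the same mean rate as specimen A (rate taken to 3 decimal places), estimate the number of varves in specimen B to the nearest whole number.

11769 varves

Specimen A: true varve count = 12689 − 15 + 6 = 12680.
A: 5995.9 mm over 12680 years gives 5995.9 / 12680 ≈ 0.473 mm/yr.
For B, 5566.8 / 0.473 = 11769.13 years ≈ 11769 varves.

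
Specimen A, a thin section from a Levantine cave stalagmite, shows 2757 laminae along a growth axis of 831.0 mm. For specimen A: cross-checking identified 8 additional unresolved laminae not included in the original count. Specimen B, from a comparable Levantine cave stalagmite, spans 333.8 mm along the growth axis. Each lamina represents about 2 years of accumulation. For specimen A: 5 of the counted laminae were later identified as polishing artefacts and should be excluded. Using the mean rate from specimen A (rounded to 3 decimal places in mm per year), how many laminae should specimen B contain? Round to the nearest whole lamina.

Specimen A: after corrections the count is 2757 − 5 + 8 = 2760 laminae.
Specimen A: 2760 laminae at 2 years each span 2760 × 2 = 5520 years.
A: Mean rate = 831.0 mm / 5520 years ≈ 0.151 mm/year.
B spans 333.8 / 0.151 = 2210.60 years; at 2 years per lamina that is 2210.60 / 2 ≈ 1105 laminae.

1105 laminae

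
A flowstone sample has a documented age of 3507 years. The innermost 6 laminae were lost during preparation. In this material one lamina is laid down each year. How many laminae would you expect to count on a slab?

Expected laminae over 3507 years: 3507.
Less the 6 uncaptured laminae: 3507 − 6 = 3501.

3501 laminae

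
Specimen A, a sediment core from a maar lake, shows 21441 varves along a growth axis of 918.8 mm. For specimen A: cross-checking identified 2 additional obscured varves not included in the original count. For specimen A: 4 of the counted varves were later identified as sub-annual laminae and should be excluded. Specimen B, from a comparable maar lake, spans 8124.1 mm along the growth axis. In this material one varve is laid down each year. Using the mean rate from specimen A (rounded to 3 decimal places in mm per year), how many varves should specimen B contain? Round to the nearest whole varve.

Specimen A: correcting the raw count gives 21441 − 4 + 2 = 21439 true varves.
A: Extension rate ≈ 918.8 / 21439 = 0.043 mm/yr.
Specimen B: 8124.1 mm / 0.043 mm per year = 188932.56 years ≈ 188933 varves.

188933 varves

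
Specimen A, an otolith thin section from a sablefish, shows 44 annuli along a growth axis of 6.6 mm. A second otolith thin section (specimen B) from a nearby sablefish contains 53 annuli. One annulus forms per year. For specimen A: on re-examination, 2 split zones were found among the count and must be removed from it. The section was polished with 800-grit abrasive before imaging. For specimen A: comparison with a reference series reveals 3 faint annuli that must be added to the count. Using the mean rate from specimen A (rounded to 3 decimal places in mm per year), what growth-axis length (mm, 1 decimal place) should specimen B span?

7.8 mm

Specimen A: after corrections the count is 44 − 2 + 3 = 45 annuli.
A: Mean rate = 6.6 mm / 45 years ≈ 0.147 mm per year.
Length of B = 0.147 × 53 = 7.8 mm.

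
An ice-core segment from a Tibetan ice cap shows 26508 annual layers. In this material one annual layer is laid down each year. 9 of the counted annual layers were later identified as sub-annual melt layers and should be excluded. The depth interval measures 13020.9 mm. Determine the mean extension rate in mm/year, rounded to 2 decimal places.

0.49 mm/year

True annual layer count = 26508 − 9 = 26499.
13020.9 mm over 26499 years gives 13020.9 / 26499 ≈ 0.49 mm/year.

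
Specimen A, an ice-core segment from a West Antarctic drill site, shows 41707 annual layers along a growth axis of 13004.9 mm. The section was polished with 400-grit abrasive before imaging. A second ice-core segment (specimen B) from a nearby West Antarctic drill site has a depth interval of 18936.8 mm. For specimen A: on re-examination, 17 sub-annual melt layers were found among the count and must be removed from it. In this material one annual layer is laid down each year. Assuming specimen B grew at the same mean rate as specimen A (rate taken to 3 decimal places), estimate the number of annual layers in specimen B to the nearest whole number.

Specimen A: correcting the raw count gives 41707 − 17 = 41690 true annual layers.
A: Mean rate = 13004.9 mm / 41690 years ≈ 0.312 mm/year.
For B, 18936.8 / 0.312 = 60694.87 years ≈ 60695 annual layers.

60695 annual layers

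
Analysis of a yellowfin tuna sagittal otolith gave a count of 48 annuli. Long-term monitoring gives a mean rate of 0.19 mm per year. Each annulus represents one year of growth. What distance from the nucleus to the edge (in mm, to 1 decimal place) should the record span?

9.1 mm

The record spans 48 years at 0.19 mm per year.
Predicted length = 0.19 mm/year × 48 years = 9.1 mm.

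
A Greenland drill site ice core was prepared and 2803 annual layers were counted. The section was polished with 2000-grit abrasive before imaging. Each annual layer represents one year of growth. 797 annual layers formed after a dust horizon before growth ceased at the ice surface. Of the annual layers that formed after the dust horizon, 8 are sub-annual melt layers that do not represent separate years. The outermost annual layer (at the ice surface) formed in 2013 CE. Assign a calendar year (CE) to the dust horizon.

797 annual layers post-date the dust horizon.
Removing the 8 false annual layers leaves 797 − 8 = 789 true annual layers beyond the dust horizon.
2013 − 789 = 1224 CE.

1224 CE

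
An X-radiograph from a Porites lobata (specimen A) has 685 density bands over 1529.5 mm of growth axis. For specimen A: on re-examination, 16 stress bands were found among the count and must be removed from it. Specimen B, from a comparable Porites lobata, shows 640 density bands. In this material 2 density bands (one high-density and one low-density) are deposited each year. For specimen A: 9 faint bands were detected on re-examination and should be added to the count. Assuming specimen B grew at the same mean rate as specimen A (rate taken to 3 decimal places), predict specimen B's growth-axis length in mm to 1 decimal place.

1443.8 mm

Specimen A: correcting the raw count gives 685 − 16 + 9 = 678 true density bands.
Specimen A: 678 density bands at 2 per year is 678 / 2 = 339 years.
A: Mean rate = 1529.5 mm / 339 years ≈ 4.512 mm/year.
Specimen B: dividing by 2 density bands per year: 640 / 2 = 320 years. B's length ≈ 4.512 × 320 = 1443.8 mm.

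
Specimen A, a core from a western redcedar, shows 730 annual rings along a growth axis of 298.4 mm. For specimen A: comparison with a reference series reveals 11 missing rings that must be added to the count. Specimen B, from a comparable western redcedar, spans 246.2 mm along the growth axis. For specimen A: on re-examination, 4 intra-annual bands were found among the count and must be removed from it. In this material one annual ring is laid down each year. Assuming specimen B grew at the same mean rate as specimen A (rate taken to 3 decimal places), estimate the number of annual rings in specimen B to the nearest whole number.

Specimen A: adjusted count: 730 − 4 + 11 = 737 annual rings.
A: 298.4 mm over 737 years gives 298.4 / 737 ≈ 0.405 mm/year.
For B, 246.2 / 0.405 = 607.90 years ≈ 608 annual rings.

608 annual rings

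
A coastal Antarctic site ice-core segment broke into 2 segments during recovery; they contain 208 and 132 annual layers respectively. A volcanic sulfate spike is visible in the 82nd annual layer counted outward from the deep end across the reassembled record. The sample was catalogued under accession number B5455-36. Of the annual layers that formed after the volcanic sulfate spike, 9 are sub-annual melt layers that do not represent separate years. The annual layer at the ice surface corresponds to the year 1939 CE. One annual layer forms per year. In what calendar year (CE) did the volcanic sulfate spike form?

1690 CE

Total annual layers = 208 + 132 = 340.
The volcanic sulfate spike sits at annual layer 82 from the deep end, so 340 − 82 = 258 annual layers formed after it.
Removing the 9 false annual layers leaves 258 − 9 = 249 true annual layers beyond the volcanic sulfate spike.
Counting back 249 years from 1939 CE places the volcanic sulfate spike in 1939 − 249 = 1690 CE.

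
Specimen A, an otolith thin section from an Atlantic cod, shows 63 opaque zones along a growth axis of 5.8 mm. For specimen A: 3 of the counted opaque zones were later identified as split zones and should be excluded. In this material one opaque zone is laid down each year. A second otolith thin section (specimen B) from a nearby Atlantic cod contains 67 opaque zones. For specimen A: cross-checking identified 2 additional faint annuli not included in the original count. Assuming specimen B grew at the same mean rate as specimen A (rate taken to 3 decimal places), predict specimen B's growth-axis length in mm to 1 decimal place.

Specimen A: after corrections the count is 63 − 3 + 2 = 62 opaque zones.
A: Mean rate = 5.8 mm / 62 years ≈ 0.094 mm/yr.
For B, 0.094 mm/year × 67 years = 6.3 mm.

6.3 mm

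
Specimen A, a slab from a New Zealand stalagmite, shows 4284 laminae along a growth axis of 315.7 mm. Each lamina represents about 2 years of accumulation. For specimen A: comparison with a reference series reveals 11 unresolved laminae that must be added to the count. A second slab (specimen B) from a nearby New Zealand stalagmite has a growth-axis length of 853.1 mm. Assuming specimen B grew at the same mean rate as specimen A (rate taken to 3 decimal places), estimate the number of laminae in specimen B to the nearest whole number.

11528 laminae

Specimen A: correcting the raw count gives 4284 + 11 = 4295 true laminae.
Specimen A: multiplying by 2 years per lamina: 4295 × 2 = 8590 years.
A: Mean rate = 315.7 mm / 8590 years ≈ 0.037 mm/year.
B spans 853.1 / 0.037 = 23056.76 years; at 2 years per lamina that is 23056.76 / 2 ≈ 11528 laminae.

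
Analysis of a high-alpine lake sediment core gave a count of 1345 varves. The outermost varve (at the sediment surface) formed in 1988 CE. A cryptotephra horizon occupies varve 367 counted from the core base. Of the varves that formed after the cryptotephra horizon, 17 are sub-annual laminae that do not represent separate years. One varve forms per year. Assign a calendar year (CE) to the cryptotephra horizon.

Between varve 367 and the sediment surface there are 1345 − 367 = 978 varves.
Excluding 17 false varves: 978 − 17 = 961.
The varve at the sediment surface is 1988 CE, so the cryptotephra horizon dates to 1988 − 961 = 1027 CE.

1027 CE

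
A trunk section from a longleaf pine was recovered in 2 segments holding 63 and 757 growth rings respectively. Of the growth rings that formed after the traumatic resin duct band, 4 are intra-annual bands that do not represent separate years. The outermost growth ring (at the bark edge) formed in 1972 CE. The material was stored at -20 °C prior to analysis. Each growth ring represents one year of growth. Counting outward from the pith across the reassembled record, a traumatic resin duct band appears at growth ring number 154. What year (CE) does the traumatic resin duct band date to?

Total growth rings = 63 + 757 = 820.
The traumatic resin duct band sits at growth ring 154 from the pith, so 820 − 154 = 666 growth rings formed after it.
666 − 4 false = 662 true growth rings after the traumatic resin duct band.
The growth ring at the bark edge is 1972 CE, so the traumatic resin duct band dates to 1972 − 662 = 1310 CE.

1310 CE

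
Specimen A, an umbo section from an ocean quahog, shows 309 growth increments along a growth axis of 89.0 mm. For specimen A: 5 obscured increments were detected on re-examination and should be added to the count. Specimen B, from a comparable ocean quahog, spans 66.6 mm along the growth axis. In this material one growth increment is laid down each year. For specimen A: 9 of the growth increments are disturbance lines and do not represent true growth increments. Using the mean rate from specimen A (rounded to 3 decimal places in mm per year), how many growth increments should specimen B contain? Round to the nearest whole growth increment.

Specimen A: after corrections the count is 309 − 9 + 5 = 305 growth increments.
A: Mean rate = 89.0 mm / 305 years ≈ 0.292 mm/year.
For B, 66.6 / 0.292 = 228.08 years ≈ 228 growth increments.

228 growth increments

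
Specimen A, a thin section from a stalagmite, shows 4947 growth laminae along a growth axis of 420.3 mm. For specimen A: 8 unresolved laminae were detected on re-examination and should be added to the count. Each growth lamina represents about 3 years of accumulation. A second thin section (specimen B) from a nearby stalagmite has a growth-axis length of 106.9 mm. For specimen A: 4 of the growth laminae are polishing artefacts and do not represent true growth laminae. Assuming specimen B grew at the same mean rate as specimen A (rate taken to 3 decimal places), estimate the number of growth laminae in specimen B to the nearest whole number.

1273 growth laminae

Specimen A: adjusted count: 4947 − 4 + 8 = 4951 growth laminae.
Specimen A: at 3 years per growth lamina, 4951 × 3 = 14853 years.
A: 420.3 mm over 14853 years gives 420.3 / 14853 ≈ 0.028 mm per year.
B spans 106.9 / 0.028 = 3817.86 years; at 3 years per growth lamina that is 3817.86 / 3 ≈ 1273 growth laminae.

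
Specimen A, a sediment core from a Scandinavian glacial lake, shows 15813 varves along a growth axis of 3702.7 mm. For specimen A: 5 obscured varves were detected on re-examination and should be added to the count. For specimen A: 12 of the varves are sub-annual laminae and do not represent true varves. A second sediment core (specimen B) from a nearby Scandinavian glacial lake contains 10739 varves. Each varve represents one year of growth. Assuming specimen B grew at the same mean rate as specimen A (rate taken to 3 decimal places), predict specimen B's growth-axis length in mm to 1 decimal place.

Specimen A: after corrections the count is 15813 − 12 + 5 = 15806 varves.
A: Extension rate ≈ 3702.7 / 15806 = 0.234 mm/yr.
B's length ≈ 0.234 × 10739 = 2512.9 mm.

2512.9 mm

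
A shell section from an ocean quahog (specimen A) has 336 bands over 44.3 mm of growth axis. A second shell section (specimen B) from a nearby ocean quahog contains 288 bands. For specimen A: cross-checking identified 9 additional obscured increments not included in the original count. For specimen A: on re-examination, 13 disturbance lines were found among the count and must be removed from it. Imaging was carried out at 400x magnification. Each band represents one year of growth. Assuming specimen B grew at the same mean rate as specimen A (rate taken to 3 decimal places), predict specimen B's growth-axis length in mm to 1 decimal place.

Specimen A: correcting the raw count gives 336 − 13 + 9 = 332 true bands.
A: 44.3 mm over 332 years gives 44.3 / 332 ≈ 0.133 mm/year.
B's length ≈ 0.133 × 288 = 38.3 mm.

38.3 mm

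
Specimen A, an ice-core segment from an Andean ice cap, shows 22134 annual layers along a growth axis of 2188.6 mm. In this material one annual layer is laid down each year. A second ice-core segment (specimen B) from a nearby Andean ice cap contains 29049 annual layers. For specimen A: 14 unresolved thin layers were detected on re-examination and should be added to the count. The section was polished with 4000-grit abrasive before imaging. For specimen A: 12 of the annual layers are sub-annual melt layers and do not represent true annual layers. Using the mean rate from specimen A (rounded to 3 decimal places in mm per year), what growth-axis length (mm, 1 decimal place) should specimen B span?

2875.9 mm

Specimen A: correcting the raw count gives 22134 − 12 + 14 = 22136 true annual layers.
A: Extension rate ≈ 2188.6 / 22136 = 0.099 mm/yr.
B's length ≈ 0.099 × 29049 = 2875.9 mm.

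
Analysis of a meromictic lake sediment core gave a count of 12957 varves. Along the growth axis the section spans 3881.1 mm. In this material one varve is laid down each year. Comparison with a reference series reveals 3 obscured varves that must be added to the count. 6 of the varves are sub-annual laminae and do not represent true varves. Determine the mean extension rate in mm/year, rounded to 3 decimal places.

0.300 mm/year

Correcting the raw count gives 12957 − 6 + 3 = 12954 true varves.
Extension rate ≈ 3881.1 / 12954 = 0.300 mm/year.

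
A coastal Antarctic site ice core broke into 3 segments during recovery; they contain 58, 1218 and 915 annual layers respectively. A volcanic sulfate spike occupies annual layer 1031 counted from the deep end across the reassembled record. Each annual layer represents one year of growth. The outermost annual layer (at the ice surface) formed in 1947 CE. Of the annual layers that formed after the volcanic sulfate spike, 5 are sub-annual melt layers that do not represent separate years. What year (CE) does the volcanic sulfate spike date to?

Total annual layers = 58 + 1218 + 915 = 2191.
2191 − 1031 = 1160 annual layers lie beyond the volcanic sulfate spike toward the ice surface.
Excluding 5 false annual layers: 1160 − 5 = 1155.
Counting back 1155 years from 1947 CE places the volcanic sulfate spike in 1947 − 1155 = 792 CE.

792 CE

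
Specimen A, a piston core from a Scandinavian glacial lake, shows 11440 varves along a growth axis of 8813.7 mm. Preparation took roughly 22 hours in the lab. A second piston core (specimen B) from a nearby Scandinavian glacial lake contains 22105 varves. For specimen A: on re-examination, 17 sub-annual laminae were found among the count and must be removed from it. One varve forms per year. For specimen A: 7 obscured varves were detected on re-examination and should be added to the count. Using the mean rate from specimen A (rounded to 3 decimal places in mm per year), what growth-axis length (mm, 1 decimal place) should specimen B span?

17043.0 mm

Specimen A: correcting the raw count gives 11440 − 17 + 7 = 11430 true varves.
A: Mean rate = 8813.7 mm / 11430 years ≈ 0.771 mm per year.
Length of B = 0.771 × 22105 = 17043.0 mm.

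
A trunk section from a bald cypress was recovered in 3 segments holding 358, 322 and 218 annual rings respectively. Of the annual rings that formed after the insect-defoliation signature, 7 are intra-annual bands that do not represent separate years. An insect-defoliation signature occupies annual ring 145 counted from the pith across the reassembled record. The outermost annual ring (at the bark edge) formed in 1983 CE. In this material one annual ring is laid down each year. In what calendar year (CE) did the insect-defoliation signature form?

Total annual rings = 358 + 322 + 218 = 898.
The insect-defoliation signature sits at annual ring 145 from the pith, so 898 − 145 = 753 annual rings formed after it.
Excluding 7 false annual rings: 753 − 7 = 746.
The annual ring at the bark edge is 1983 CE, so the insect-defoliation signature dates to 1983 − 746 = 1237 CE.

1237 CE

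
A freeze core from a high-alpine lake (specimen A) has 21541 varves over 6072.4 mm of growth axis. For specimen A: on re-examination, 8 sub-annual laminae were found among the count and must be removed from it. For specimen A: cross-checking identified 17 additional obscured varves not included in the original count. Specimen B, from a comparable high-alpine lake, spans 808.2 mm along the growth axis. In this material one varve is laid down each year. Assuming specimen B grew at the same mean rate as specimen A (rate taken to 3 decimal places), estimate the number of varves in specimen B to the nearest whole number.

2866 varves

Specimen A: after corrections the count is 21541 − 8 + 17 = 21550 varves.
A: 6072.4 mm over 21550 years gives 6072.4 / 21550 ≈ 0.282 mm/year.
For B, 808.2 / 0.282 = 2865.96 years ≈ 2866 varves.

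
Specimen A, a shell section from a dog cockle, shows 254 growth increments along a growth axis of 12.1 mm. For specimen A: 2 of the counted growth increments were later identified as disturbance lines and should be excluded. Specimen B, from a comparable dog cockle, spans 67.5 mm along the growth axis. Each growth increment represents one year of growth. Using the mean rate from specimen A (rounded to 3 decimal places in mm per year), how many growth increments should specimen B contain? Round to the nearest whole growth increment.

Specimen A: adjusted count: 254 − 2 = 252 growth increments.
A: 12.1 mm over 252 years gives 12.1 / 252 ≈ 0.048 mm/yr.
Specimen B: 67.5 mm / 0.048 mm per year = 1406.25 years ≈ 1406 growth increments.

1406 growth increments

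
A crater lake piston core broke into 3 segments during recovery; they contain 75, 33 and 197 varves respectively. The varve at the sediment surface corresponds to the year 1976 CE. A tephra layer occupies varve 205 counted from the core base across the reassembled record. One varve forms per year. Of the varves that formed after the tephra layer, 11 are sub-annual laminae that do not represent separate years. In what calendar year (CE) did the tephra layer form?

Total varves = 75 + 33 + 197 = 305.
Between varve 205 and the sediment surface there are 305 − 205 = 100 varves.
Removing the 11 false varves leaves 100 − 11 = 89 true varves beyond the tephra layer.
Counting back 89 years from 1976 CE places the tephra layer in 1976 − 89 = 1887 CE.

1887 CE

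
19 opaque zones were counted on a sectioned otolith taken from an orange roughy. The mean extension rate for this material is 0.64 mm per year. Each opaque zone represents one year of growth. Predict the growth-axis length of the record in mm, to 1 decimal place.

12.2 mm

The record spans 19 years at 0.64 mm per year.
Length ≈ 0.64 × 19 = 12.2 mm.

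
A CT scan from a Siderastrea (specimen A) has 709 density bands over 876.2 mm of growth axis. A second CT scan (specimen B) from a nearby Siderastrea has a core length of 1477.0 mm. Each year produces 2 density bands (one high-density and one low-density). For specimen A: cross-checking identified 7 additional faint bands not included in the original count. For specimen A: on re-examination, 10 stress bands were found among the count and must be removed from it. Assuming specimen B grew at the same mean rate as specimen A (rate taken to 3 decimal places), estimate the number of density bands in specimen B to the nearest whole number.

Specimen A: true density band count = 709 − 10 + 7 = 706.
Specimen A: 706 density bands at 2 per year is 706 / 2 = 353 years.
A: Extension rate ≈ 876.2 / 353 = 2.482 mm per year.
For B, 1477.0 / 2.482 = 595.08 years; at 2 density bands per year that is 595.08 × 2 ≈ 1190 density bands.

1190 density bands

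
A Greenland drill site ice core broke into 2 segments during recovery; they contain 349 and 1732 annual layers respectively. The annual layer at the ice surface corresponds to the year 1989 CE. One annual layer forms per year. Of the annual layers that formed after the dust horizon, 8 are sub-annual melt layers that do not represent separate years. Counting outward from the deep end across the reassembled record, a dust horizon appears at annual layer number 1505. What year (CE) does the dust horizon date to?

Total annual layers = 349 + 1732 = 2081.
The dust horizon sits at annual layer 1505 from the deep end, so 2081 − 1505 = 576 annual layers formed after it.
576 − 8 false = 568 true annual layers after the dust horizon.
The annual layer at the ice surface is 1989 CE, so the dust horizon dates to 1989 − 568 = 1421 CE.

1421 CE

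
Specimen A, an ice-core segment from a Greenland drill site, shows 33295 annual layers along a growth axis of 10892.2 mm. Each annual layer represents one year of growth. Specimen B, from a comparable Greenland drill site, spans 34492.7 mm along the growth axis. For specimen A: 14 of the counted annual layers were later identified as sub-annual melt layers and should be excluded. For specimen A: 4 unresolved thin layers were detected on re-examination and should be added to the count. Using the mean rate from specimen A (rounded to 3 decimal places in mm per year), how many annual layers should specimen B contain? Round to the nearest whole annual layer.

Specimen A: true annual layer count = 33295 − 14 + 4 = 33285.
A: 10892.2 mm over 33285 years gives 10892.2 / 33285 ≈ 0.327 mm per year.
Specimen B: 34492.7 mm / 0.327 mm per year = 105482.26 years ≈ 105482 annual layers.

105482 annual layers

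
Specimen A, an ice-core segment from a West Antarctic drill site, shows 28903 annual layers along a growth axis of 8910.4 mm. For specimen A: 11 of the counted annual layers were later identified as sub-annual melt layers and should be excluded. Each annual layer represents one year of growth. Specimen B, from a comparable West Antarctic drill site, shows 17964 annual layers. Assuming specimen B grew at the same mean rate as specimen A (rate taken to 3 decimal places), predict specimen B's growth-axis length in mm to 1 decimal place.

5532.9 mm

Specimen A: correcting the raw count gives 28903 − 11 = 28892 true annual layers.
A: Mean rate = 8910.4 mm / 28892 years ≈ 0.308 mm/yr.
Length of B = 0.308 × 17964 = 5532.9 mm.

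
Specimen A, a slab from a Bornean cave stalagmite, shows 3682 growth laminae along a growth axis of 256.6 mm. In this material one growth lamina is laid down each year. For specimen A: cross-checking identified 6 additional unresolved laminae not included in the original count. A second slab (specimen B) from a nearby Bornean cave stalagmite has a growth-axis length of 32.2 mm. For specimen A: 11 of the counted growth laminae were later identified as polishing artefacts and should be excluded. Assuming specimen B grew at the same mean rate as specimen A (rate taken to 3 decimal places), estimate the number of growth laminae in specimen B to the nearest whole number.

Specimen A: after corrections the count is 3682 − 11 + 6 = 3677 growth laminae.
A: 256.6 mm over 3677 years gives 256.6 / 3677 ≈ 0.070 mm/year.
For B, 32.2 / 0.070 = 460.00 years ≈ 460 growth laminae.

460 growth laminae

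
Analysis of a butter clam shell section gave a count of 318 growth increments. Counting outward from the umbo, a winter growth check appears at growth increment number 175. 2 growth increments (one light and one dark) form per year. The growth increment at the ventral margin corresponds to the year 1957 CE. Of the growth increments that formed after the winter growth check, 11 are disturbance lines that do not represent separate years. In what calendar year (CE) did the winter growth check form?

The winter growth check sits at growth increment 175 from the umbo, so 318 − 175 = 143 growth increments formed after it.
143 − 11 false = 132 true growth increments after the winter growth check.
132 growth increments at 2 per year is 132 / 2 = 66 years.
1957 − 66 = 1891 CE.

1891 CE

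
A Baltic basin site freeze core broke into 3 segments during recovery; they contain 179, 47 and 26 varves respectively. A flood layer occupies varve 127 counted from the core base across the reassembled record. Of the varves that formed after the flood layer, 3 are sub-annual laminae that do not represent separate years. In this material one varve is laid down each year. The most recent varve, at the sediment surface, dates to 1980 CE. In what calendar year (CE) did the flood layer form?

1858 CE

Total varves = 179 + 47 + 26 = 252.
252 − 127 = 125 varves lie beyond the flood layer toward the sediment surface.
Removing the 3 false varves leaves 125 − 3 = 122 true varves beyond the flood layer.
Counting back 122 years from 1980 CE places the flood layer in 1980 − 122 = 1858 CE.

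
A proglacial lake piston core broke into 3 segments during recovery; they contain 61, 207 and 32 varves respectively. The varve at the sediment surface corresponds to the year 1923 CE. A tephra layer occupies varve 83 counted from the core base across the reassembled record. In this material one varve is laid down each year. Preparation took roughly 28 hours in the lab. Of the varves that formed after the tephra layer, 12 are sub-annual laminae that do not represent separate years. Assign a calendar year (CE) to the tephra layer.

1718 CE

Total varves = 61 + 207 + 32 = 300.
300 − 83 = 217 varves lie beyond the tephra layer toward the sediment surface.
Removing the 12 false varves leaves 217 − 12 = 205 true varves beyond the tephra layer.
Counting back 205 years from 1923 CE places the tephra layer in 1923 − 205 = 1718 CE.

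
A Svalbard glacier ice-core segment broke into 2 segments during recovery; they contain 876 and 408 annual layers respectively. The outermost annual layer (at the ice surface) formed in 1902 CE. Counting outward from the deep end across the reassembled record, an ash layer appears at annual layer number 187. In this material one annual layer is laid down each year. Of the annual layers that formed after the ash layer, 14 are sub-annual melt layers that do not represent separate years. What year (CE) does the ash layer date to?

Total annual layers = 876 + 408 = 1284.
The ash layer sits at annual layer 187 from the deep end, so 1284 − 187 = 1097 annual layers formed after it.
Excluding 14 false annual layers: 1097 − 14 = 1083.
The annual layer at the ice surface is 1902 CE, so the ash layer dates to 1902 − 1083 = 819 CE.

819 CE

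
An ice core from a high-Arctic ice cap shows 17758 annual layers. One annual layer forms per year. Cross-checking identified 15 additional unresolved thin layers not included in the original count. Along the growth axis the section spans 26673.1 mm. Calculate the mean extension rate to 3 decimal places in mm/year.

True annual layer count = 17758 + 15 = 17773.
26673.1 mm over 17773 years gives 26673.1 / 17773 ≈ 1.501 mm/year.

1.501 mm/year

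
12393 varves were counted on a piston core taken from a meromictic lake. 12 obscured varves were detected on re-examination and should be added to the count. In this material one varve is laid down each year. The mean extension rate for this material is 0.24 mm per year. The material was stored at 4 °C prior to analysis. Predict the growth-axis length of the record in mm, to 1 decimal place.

Adjusted count: 12393 + 12 = 12405 varves.
Predicted length = 0.24 mm/year × 12405 years = 2977.2 mm.

2977.2 mm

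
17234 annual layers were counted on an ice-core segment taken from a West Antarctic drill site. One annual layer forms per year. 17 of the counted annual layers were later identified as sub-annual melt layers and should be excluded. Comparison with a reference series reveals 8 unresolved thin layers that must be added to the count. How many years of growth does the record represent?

17225 years

Correcting the raw count gives 17234 − 17 + 8 = 17225 true annual layers.
At one annual layer per year, that is 17225 years.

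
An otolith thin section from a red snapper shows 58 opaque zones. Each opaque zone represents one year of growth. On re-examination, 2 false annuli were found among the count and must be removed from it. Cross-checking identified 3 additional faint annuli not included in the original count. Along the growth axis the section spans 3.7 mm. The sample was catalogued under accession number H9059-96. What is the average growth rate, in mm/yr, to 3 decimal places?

True opaque zone count = 58 − 2 + 3 = 59.
Mean rate = 3.7 mm / 59 years ≈ 0.063 mm/yr.

0.063 mm/yr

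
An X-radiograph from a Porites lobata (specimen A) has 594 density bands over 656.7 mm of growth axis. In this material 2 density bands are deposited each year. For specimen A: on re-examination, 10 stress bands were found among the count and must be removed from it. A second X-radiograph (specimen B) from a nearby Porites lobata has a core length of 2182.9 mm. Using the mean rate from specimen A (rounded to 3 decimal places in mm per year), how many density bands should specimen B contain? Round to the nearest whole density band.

Specimen A: correcting the raw count gives 594 − 10 = 584 true density bands.
Specimen A: 584 density bands at 2 per year is 584 / 2 = 292 years.
A: Extension rate ≈ 656.7 / 292 = 2.249 mm/year.
For B, 2182.9 / 2.249 = 970.61 years; at 2 density bands per year that is 970.61 × 2 ≈ 1941 density bands.

1941 density bands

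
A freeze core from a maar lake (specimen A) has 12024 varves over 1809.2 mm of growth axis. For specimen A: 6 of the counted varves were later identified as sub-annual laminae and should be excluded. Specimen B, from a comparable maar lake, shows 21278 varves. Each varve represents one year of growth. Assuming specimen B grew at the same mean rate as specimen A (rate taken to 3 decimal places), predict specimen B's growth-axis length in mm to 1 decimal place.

3213.0 mm

Specimen A: correcting the raw count gives 12024 − 6 = 12018 true varves.
A: Extension rate ≈ 1809.2 / 12018 = 0.151 mm per year.
B's length ≈ 0.151 × 21278 = 3213.0 mm.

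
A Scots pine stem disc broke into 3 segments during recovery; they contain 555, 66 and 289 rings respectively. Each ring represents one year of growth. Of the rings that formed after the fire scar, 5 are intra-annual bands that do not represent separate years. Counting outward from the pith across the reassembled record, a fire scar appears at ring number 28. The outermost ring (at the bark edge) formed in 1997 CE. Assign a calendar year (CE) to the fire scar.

Total rings = 555 + 66 + 289 = 910.
The fire scar sits at ring 28 from the pith, so 910 − 28 = 882 rings formed after it.
882 − 5 false = 877 true rings after the fire scar.
1997 − 877 = 1120 CE.

1120 CE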